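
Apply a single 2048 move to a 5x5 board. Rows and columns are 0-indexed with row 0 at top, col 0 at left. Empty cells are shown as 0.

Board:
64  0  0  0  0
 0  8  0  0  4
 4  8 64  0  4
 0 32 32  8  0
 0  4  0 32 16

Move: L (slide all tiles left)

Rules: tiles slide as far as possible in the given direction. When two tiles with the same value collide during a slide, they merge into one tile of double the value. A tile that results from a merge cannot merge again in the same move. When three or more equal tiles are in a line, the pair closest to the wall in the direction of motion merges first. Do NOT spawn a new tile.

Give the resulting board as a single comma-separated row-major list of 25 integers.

Slide left:
row 0: [64, 0, 0, 0, 0] -> [64, 0, 0, 0, 0]
row 1: [0, 8, 0, 0, 4] -> [8, 4, 0, 0, 0]
row 2: [4, 8, 64, 0, 4] -> [4, 8, 64, 4, 0]
row 3: [0, 32, 32, 8, 0] -> [64, 8, 0, 0, 0]
row 4: [0, 4, 0, 32, 16] -> [4, 32, 16, 0, 0]

Answer: 64, 0, 0, 0, 0, 8, 4, 0, 0, 0, 4, 8, 64, 4, 0, 64, 8, 0, 0, 0, 4, 32, 16, 0, 0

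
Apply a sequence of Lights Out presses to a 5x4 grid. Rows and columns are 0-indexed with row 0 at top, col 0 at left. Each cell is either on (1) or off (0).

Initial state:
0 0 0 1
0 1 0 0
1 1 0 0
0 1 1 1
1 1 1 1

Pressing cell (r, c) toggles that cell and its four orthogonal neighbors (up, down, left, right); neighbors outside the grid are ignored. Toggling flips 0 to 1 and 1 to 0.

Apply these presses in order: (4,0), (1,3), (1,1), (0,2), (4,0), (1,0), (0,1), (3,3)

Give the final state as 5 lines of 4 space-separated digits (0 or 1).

Answer: 0 1 0 1
0 0 1 1
0 0 0 0
0 1 0 0
1 1 1 0

Derivation:
After press 1 at (4,0):
0 0 0 1
0 1 0 0
1 1 0 0
1 1 1 1
0 0 1 1

After press 2 at (1,3):
0 0 0 0
0 1 1 1
1 1 0 1
1 1 1 1
0 0 1 1

After press 3 at (1,1):
0 1 0 0
1 0 0 1
1 0 0 1
1 1 1 1
0 0 1 1

After press 4 at (0,2):
0 0 1 1
1 0 1 1
1 0 0 1
1 1 1 1
0 0 1 1

After press 5 at (4,0):
0 0 1 1
1 0 1 1
1 0 0 1
0 1 1 1
1 1 1 1

After press 6 at (1,0):
1 0 1 1
0 1 1 1
0 0 0 1
0 1 1 1
1 1 1 1

After press 7 at (0,1):
0 1 0 1
0 0 1 1
0 0 0 1
0 1 1 1
1 1 1 1

After press 8 at (3,3):
0 1 0 1
0 0 1 1
0 0 0 0
0 1 0 0
1 1 1 0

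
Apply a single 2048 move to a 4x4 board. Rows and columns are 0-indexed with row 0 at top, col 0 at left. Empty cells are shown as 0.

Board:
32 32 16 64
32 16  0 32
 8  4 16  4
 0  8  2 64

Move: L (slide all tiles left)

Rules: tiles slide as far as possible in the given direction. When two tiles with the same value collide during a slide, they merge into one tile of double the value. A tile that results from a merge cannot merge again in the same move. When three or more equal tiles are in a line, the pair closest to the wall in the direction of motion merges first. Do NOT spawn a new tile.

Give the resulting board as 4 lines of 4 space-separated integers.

Slide left:
row 0: [32, 32, 16, 64] -> [64, 16, 64, 0]
row 1: [32, 16, 0, 32] -> [32, 16, 32, 0]
row 2: [8, 4, 16, 4] -> [8, 4, 16, 4]
row 3: [0, 8, 2, 64] -> [8, 2, 64, 0]

Answer: 64 16 64  0
32 16 32  0
 8  4 16  4
 8  2 64  0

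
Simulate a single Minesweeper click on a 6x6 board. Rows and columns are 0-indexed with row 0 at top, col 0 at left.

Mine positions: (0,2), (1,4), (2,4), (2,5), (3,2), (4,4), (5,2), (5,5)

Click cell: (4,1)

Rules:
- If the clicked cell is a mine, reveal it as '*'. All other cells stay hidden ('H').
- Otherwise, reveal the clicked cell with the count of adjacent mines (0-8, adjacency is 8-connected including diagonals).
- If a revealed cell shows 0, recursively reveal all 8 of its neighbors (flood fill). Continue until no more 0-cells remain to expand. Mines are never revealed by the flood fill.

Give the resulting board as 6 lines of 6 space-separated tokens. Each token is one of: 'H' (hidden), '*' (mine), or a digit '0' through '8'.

H H H H H H
H H H H H H
H H H H H H
H H H H H H
H 2 H H H H
H H H H H H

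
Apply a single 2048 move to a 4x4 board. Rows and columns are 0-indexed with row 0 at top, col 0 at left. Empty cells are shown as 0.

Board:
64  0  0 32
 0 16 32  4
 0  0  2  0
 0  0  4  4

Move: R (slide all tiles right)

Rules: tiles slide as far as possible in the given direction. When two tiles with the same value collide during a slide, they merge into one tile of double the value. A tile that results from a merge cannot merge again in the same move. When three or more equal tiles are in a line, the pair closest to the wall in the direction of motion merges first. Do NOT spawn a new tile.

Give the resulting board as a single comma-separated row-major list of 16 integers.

Slide right:
row 0: [64, 0, 0, 32] -> [0, 0, 64, 32]
row 1: [0, 16, 32, 4] -> [0, 16, 32, 4]
row 2: [0, 0, 2, 0] -> [0, 0, 0, 2]
row 3: [0, 0, 4, 4] -> [0, 0, 0, 8]

Answer: 0, 0, 64, 32, 0, 16, 32, 4, 0, 0, 0, 2, 0, 0, 0, 8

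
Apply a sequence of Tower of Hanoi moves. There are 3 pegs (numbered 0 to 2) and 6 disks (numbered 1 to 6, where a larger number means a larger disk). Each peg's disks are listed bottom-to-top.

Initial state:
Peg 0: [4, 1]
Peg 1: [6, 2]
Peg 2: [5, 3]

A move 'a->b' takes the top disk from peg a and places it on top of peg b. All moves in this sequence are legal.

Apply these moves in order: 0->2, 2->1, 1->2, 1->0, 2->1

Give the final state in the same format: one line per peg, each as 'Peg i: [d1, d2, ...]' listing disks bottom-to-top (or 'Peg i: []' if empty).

Answer: Peg 0: [4, 2]
Peg 1: [6, 1]
Peg 2: [5, 3]

Derivation:
After move 1 (0->2):
Peg 0: [4]
Peg 1: [6, 2]
Peg 2: [5, 3, 1]

After move 2 (2->1):
Peg 0: [4]
Peg 1: [6, 2, 1]
Peg 2: [5, 3]

After move 3 (1->2):
Peg 0: [4]
Peg 1: [6, 2]
Peg 2: [5, 3, 1]

After move 4 (1->0):
Peg 0: [4, 2]
Peg 1: [6]
Peg 2: [5, 3, 1]

After move 5 (2->1):
Peg 0: [4, 2]
Peg 1: [6, 1]
Peg 2: [5, 3]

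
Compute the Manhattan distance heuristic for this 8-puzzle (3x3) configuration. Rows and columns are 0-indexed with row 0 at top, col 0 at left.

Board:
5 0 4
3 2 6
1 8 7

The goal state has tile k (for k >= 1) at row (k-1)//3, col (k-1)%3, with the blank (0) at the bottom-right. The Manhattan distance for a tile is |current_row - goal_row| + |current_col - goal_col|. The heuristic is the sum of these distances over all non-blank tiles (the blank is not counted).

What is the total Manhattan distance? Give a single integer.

Answer: 13

Derivation:
Tile 5: (0,0)->(1,1) = 2
Tile 4: (0,2)->(1,0) = 3
Tile 3: (1,0)->(0,2) = 3
Tile 2: (1,1)->(0,1) = 1
Tile 6: (1,2)->(1,2) = 0
Tile 1: (2,0)->(0,0) = 2
Tile 8: (2,1)->(2,1) = 0
Tile 7: (2,2)->(2,0) = 2
Sum: 2 + 3 + 3 + 1 + 0 + 2 + 0 + 2 = 13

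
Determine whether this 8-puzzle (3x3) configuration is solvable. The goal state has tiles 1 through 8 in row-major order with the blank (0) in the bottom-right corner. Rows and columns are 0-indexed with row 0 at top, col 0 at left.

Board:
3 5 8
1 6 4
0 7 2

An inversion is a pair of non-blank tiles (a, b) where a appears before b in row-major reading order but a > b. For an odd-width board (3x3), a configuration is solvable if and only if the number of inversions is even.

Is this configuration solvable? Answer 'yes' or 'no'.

Inversions (pairs i<j in row-major order where tile[i] > tile[j] > 0): 14
14 is even, so the puzzle is solvable.

Answer: yes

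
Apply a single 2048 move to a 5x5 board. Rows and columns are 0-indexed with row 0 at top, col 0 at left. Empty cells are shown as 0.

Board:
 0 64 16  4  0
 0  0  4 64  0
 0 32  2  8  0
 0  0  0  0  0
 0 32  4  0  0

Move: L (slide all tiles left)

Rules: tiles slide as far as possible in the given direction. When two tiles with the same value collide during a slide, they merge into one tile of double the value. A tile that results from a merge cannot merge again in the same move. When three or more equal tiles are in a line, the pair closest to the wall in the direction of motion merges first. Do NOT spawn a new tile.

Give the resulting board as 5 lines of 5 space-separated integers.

Slide left:
row 0: [0, 64, 16, 4, 0] -> [64, 16, 4, 0, 0]
row 1: [0, 0, 4, 64, 0] -> [4, 64, 0, 0, 0]
row 2: [0, 32, 2, 8, 0] -> [32, 2, 8, 0, 0]
row 3: [0, 0, 0, 0, 0] -> [0, 0, 0, 0, 0]
row 4: [0, 32, 4, 0, 0] -> [32, 4, 0, 0, 0]

Answer: 64 16  4  0  0
 4 64  0  0  0
32  2  8  0  0
 0  0  0  0  0
32  4  0  0  0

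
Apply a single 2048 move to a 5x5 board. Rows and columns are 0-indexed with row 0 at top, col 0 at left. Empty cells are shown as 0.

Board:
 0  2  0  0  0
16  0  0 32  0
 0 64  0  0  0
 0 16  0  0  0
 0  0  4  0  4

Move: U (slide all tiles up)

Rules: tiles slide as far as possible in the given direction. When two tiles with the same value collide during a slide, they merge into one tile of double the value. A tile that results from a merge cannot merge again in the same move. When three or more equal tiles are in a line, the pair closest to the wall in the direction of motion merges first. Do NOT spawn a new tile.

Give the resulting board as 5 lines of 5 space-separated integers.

Answer: 16  2  4 32  4
 0 64  0  0  0
 0 16  0  0  0
 0  0  0  0  0
 0  0  0  0  0

Derivation:
Slide up:
col 0: [0, 16, 0, 0, 0] -> [16, 0, 0, 0, 0]
col 1: [2, 0, 64, 16, 0] -> [2, 64, 16, 0, 0]
col 2: [0, 0, 0, 0, 4] -> [4, 0, 0, 0, 0]
col 3: [0, 32, 0, 0, 0] -> [32, 0, 0, 0, 0]
col 4: [0, 0, 0, 0, 4] -> [4, 0, 0, 0, 0]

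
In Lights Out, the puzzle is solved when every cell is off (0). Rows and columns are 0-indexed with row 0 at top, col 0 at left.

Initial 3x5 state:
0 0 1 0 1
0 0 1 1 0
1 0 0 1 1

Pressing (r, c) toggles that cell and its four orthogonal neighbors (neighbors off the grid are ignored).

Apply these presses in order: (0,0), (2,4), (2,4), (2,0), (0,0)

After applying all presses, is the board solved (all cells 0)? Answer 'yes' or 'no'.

Answer: no

Derivation:
After press 1 at (0,0):
1 1 1 0 1
1 0 1 1 0
1 0 0 1 1

After press 2 at (2,4):
1 1 1 0 1
1 0 1 1 1
1 0 0 0 0

After press 3 at (2,4):
1 1 1 0 1
1 0 1 1 0
1 0 0 1 1

After press 4 at (2,0):
1 1 1 0 1
0 0 1 1 0
0 1 0 1 1

After press 5 at (0,0):
0 0 1 0 1
1 0 1 1 0
0 1 0 1 1

Lights still on: 8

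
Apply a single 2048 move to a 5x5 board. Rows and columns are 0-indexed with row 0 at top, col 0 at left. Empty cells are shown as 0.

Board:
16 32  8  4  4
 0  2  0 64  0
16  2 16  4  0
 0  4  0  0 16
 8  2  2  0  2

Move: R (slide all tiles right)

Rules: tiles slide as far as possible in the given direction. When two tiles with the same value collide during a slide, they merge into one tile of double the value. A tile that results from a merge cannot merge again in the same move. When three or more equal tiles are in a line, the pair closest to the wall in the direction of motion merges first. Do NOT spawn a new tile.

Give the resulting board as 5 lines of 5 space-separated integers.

Answer:  0 16 32  8  8
 0  0  0  2 64
 0 16  2 16  4
 0  0  0  4 16
 0  0  8  2  4

Derivation:
Slide right:
row 0: [16, 32, 8, 4, 4] -> [0, 16, 32, 8, 8]
row 1: [0, 2, 0, 64, 0] -> [0, 0, 0, 2, 64]
row 2: [16, 2, 16, 4, 0] -> [0, 16, 2, 16, 4]
row 3: [0, 4, 0, 0, 16] -> [0, 0, 0, 4, 16]
row 4: [8, 2, 2, 0, 2] -> [0, 0, 8, 2, 4]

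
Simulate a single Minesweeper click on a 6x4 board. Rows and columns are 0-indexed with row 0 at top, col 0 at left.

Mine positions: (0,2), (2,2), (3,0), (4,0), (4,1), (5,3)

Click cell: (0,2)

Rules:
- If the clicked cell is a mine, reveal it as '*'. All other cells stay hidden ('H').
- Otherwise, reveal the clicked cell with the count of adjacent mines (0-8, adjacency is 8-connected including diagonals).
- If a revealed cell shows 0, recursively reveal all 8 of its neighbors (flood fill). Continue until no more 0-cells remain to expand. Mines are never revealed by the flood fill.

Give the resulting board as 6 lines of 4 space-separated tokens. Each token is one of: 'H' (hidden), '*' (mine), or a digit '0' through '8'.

H H * H
H H H H
H H H H
H H H H
H H H H
H H H H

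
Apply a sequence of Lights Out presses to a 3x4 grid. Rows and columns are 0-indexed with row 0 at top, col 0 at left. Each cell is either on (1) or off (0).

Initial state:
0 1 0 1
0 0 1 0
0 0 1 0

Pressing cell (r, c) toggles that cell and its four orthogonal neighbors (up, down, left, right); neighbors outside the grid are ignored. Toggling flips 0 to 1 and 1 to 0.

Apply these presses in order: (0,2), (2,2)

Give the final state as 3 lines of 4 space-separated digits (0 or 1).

After press 1 at (0,2):
0 0 1 0
0 0 0 0
0 0 1 0

After press 2 at (2,2):
0 0 1 0
0 0 1 0
0 1 0 1

Answer: 0 0 1 0
0 0 1 0
0 1 0 1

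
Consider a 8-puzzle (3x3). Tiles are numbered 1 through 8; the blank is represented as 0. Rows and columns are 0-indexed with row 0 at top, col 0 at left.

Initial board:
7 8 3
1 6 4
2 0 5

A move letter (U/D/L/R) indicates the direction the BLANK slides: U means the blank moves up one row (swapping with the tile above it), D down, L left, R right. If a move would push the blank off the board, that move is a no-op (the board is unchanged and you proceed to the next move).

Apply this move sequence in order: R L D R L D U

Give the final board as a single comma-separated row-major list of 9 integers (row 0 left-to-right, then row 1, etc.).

Answer: 7, 8, 3, 1, 0, 4, 2, 6, 5

Derivation:
After move 1 (R):
7 8 3
1 6 4
2 5 0

After move 2 (L):
7 8 3
1 6 4
2 0 5

After move 3 (D):
7 8 3
1 6 4
2 0 5

After move 4 (R):
7 8 3
1 6 4
2 5 0

After move 5 (L):
7 8 3
1 6 4
2 0 5

After move 6 (D):
7 8 3
1 6 4
2 0 5

After move 7 (U):
7 8 3
1 0 4
2 6 5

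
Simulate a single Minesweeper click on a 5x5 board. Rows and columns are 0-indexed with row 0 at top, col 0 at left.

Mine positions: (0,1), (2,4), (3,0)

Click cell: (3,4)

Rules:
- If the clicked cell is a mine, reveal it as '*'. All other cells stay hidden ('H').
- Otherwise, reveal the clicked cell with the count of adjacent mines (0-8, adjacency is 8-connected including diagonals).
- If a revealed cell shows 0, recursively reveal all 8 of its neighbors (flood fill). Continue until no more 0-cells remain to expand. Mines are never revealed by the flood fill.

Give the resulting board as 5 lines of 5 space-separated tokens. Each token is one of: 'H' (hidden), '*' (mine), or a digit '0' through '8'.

H H H H H
H H H H H
H H H H H
H H H H 1
H H H H H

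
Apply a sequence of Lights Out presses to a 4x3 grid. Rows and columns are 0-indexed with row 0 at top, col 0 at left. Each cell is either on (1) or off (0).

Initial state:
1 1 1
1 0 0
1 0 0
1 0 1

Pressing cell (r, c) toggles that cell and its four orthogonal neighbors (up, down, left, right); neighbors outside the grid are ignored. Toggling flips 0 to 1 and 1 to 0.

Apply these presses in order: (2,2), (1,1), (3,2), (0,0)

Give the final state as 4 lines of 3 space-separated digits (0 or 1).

After press 1 at (2,2):
1 1 1
1 0 1
1 1 1
1 0 0

After press 2 at (1,1):
1 0 1
0 1 0
1 0 1
1 0 0

After press 3 at (3,2):
1 0 1
0 1 0
1 0 0
1 1 1

After press 4 at (0,0):
0 1 1
1 1 0
1 0 0
1 1 1

Answer: 0 1 1
1 1 0
1 0 0
1 1 1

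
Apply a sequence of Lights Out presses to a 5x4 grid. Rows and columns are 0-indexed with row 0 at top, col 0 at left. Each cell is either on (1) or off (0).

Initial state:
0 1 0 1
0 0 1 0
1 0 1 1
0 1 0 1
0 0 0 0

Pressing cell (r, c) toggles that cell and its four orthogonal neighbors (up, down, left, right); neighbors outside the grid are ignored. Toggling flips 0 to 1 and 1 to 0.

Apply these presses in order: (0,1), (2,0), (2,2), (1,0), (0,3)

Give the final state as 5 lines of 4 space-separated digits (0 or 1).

Answer: 0 0 0 0
0 0 0 1
1 0 0 0
1 1 1 1
0 0 0 0

Derivation:
After press 1 at (0,1):
1 0 1 1
0 1 1 0
1 0 1 1
0 1 0 1
0 0 0 0

After press 2 at (2,0):
1 0 1 1
1 1 1 0
0 1 1 1
1 1 0 1
0 0 0 0

After press 3 at (2,2):
1 0 1 1
1 1 0 0
0 0 0 0
1 1 1 1
0 0 0 0

After press 4 at (1,0):
0 0 1 1
0 0 0 0
1 0 0 0
1 1 1 1
0 0 0 0

After press 5 at (0,3):
0 0 0 0
0 0 0 1
1 0 0 0
1 1 1 1
0 0 0 0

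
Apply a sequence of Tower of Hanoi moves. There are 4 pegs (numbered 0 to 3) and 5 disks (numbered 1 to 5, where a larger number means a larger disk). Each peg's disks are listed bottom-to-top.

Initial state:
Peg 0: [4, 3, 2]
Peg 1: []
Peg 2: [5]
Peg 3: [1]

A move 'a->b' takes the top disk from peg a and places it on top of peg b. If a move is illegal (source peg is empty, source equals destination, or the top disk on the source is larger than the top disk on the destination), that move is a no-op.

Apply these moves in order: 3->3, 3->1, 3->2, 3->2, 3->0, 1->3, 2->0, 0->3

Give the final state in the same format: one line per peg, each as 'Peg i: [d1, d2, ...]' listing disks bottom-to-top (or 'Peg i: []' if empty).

After move 1 (3->3):
Peg 0: [4, 3, 2]
Peg 1: []
Peg 2: [5]
Peg 3: [1]

After move 2 (3->1):
Peg 0: [4, 3, 2]
Peg 1: [1]
Peg 2: [5]
Peg 3: []

After move 3 (3->2):
Peg 0: [4, 3, 2]
Peg 1: [1]
Peg 2: [5]
Peg 3: []

After move 4 (3->2):
Peg 0: [4, 3, 2]
Peg 1: [1]
Peg 2: [5]
Peg 3: []

After move 5 (3->0):
Peg 0: [4, 3, 2]
Peg 1: [1]
Peg 2: [5]
Peg 3: []

After move 6 (1->3):
Peg 0: [4, 3, 2]
Peg 1: []
Peg 2: [5]
Peg 3: [1]

After move 7 (2->0):
Peg 0: [4, 3, 2]
Peg 1: []
Peg 2: [5]
Peg 3: [1]

After move 8 (0->3):
Peg 0: [4, 3, 2]
Peg 1: []
Peg 2: [5]
Peg 3: [1]

Answer: Peg 0: [4, 3, 2]
Peg 1: []
Peg 2: [5]
Peg 3: [1]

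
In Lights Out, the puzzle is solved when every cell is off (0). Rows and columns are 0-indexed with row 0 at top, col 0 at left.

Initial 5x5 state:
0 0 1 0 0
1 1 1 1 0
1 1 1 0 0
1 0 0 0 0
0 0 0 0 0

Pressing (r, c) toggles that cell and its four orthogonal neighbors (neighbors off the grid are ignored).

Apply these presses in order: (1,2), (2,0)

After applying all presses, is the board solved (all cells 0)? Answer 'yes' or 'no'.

After press 1 at (1,2):
0 0 0 0 0
1 0 0 0 0
1 1 0 0 0
1 0 0 0 0
0 0 0 0 0

After press 2 at (2,0):
0 0 0 0 0
0 0 0 0 0
0 0 0 0 0
0 0 0 0 0
0 0 0 0 0

Lights still on: 0

Answer: yes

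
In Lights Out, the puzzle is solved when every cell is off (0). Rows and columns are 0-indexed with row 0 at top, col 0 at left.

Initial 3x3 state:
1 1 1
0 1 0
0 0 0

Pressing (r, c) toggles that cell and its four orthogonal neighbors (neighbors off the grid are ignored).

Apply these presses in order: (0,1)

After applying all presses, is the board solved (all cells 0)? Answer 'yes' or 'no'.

After press 1 at (0,1):
0 0 0
0 0 0
0 0 0

Lights still on: 0

Answer: yes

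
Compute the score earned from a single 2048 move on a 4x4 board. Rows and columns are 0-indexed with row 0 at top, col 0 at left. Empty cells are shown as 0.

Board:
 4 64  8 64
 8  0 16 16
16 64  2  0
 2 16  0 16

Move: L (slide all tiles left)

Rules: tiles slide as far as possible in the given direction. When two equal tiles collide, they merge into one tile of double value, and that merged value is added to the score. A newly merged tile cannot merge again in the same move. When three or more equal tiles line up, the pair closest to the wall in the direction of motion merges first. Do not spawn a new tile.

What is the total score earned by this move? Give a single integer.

Slide left:
row 0: [4, 64, 8, 64] -> [4, 64, 8, 64]  score +0 (running 0)
row 1: [8, 0, 16, 16] -> [8, 32, 0, 0]  score +32 (running 32)
row 2: [16, 64, 2, 0] -> [16, 64, 2, 0]  score +0 (running 32)
row 3: [2, 16, 0, 16] -> [2, 32, 0, 0]  score +32 (running 64)
Board after move:
 4 64  8 64
 8 32  0  0
16 64  2  0
 2 32  0  0

Answer: 64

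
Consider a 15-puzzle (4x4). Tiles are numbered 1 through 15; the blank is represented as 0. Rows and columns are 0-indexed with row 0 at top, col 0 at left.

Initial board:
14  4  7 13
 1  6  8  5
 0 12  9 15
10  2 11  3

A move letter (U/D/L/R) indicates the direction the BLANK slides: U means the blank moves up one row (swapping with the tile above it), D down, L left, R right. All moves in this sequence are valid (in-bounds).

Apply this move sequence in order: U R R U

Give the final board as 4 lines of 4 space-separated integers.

After move 1 (U):
14  4  7 13
 0  6  8  5
 1 12  9 15
10  2 11  3

After move 2 (R):
14  4  7 13
 6  0  8  5
 1 12  9 15
10  2 11  3

After move 3 (R):
14  4  7 13
 6  8  0  5
 1 12  9 15
10  2 11  3

After move 4 (U):
14  4  0 13
 6  8  7  5
 1 12  9 15
10  2 11  3

Answer: 14  4  0 13
 6  8  7  5
 1 12  9 15
10  2 11  3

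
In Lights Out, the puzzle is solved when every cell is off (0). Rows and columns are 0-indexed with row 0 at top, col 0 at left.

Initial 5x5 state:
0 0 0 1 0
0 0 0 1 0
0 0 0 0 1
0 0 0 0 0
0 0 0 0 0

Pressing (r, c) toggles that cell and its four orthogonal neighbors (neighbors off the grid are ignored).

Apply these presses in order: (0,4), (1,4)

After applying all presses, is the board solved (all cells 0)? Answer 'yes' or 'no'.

Answer: yes

Derivation:
After press 1 at (0,4):
0 0 0 0 1
0 0 0 1 1
0 0 0 0 1
0 0 0 0 0
0 0 0 0 0

After press 2 at (1,4):
0 0 0 0 0
0 0 0 0 0
0 0 0 0 0
0 0 0 0 0
0 0 0 0 0

Lights still on: 0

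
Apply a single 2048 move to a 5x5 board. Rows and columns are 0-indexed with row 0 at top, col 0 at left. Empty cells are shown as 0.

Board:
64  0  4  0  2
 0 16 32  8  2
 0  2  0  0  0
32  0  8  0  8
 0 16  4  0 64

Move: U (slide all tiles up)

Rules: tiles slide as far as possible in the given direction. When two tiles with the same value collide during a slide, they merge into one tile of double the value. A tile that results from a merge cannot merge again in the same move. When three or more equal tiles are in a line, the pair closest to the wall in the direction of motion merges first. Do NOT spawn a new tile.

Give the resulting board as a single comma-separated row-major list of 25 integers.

Slide up:
col 0: [64, 0, 0, 32, 0] -> [64, 32, 0, 0, 0]
col 1: [0, 16, 2, 0, 16] -> [16, 2, 16, 0, 0]
col 2: [4, 32, 0, 8, 4] -> [4, 32, 8, 4, 0]
col 3: [0, 8, 0, 0, 0] -> [8, 0, 0, 0, 0]
col 4: [2, 2, 0, 8, 64] -> [4, 8, 64, 0, 0]

Answer: 64, 16, 4, 8, 4, 32, 2, 32, 0, 8, 0, 16, 8, 0, 64, 0, 0, 4, 0, 0, 0, 0, 0, 0, 0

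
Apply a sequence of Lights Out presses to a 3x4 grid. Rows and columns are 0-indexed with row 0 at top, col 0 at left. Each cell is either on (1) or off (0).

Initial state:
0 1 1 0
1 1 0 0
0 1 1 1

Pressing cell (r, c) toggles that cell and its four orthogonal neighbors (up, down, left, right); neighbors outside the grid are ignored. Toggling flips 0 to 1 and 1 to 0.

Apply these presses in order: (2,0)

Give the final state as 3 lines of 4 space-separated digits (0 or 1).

Answer: 0 1 1 0
0 1 0 0
1 0 1 1

Derivation:
After press 1 at (2,0):
0 1 1 0
0 1 0 0
1 0 1 1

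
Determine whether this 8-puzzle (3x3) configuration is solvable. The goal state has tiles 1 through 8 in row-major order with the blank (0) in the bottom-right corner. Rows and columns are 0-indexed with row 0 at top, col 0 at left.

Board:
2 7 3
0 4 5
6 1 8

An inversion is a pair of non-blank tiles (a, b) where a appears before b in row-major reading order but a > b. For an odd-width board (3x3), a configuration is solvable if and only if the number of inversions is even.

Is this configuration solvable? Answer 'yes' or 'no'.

Inversions (pairs i<j in row-major order where tile[i] > tile[j] > 0): 10
10 is even, so the puzzle is solvable.

Answer: yes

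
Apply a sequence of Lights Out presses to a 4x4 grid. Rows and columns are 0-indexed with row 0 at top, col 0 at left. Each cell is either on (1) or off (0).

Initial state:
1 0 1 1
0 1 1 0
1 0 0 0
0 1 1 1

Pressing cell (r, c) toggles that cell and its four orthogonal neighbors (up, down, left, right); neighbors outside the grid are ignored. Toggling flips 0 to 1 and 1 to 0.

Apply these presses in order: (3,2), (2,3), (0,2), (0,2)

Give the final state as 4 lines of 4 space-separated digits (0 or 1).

Answer: 1 0 1 1
0 1 1 1
1 0 0 1
0 0 0 1

Derivation:
After press 1 at (3,2):
1 0 1 1
0 1 1 0
1 0 1 0
0 0 0 0

After press 2 at (2,3):
1 0 1 1
0 1 1 1
1 0 0 1
0 0 0 1

After press 3 at (0,2):
1 1 0 0
0 1 0 1
1 0 0 1
0 0 0 1

After press 4 at (0,2):
1 0 1 1
0 1 1 1
1 0 0 1
0 0 0 1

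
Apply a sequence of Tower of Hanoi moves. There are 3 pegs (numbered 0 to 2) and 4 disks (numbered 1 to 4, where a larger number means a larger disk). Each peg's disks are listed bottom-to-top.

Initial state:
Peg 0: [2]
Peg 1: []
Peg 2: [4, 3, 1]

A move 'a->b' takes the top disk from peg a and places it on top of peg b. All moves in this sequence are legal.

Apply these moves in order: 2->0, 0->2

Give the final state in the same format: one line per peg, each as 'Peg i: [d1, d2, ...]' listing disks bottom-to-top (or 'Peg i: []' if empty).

After move 1 (2->0):
Peg 0: [2, 1]
Peg 1: []
Peg 2: [4, 3]

After move 2 (0->2):
Peg 0: [2]
Peg 1: []
Peg 2: [4, 3, 1]

Answer: Peg 0: [2]
Peg 1: []
Peg 2: [4, 3, 1]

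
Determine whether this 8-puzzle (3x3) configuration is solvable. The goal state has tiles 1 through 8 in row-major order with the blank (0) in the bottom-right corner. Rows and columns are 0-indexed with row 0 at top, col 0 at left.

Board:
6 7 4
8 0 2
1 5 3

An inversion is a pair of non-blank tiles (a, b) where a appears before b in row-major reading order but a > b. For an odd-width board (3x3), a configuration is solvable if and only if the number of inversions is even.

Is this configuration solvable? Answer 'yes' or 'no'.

Inversions (pairs i<j in row-major order where tile[i] > tile[j] > 0): 19
19 is odd, so the puzzle is not solvable.

Answer: no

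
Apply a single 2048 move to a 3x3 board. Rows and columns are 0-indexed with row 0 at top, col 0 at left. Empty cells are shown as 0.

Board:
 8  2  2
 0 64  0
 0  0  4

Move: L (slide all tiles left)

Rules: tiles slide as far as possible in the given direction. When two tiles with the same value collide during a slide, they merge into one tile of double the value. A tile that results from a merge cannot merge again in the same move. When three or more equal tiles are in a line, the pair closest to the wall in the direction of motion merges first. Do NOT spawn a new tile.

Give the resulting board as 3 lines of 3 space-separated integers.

Slide left:
row 0: [8, 2, 2] -> [8, 4, 0]
row 1: [0, 64, 0] -> [64, 0, 0]
row 2: [0, 0, 4] -> [4, 0, 0]

Answer:  8  4  0
64  0  0
 4  0  0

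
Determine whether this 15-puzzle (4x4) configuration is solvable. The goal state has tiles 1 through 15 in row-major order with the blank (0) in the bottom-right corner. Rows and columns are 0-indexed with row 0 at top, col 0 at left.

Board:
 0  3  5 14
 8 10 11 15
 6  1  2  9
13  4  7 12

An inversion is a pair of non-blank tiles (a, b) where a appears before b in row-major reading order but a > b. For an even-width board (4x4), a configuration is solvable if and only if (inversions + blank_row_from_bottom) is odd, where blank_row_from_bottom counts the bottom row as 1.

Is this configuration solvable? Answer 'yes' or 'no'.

Inversions: 49
Blank is in row 0 (0-indexed from top), which is row 4 counting from the bottom (bottom = 1).
49 + 4 = 53, which is odd, so the puzzle is solvable.

Answer: yes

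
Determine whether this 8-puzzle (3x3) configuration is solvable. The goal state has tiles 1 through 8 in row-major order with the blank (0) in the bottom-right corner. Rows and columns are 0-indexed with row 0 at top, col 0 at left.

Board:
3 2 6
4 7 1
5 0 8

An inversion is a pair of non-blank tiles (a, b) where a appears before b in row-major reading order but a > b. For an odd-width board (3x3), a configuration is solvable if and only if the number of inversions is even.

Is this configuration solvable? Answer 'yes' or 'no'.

Inversions (pairs i<j in row-major order where tile[i] > tile[j] > 0): 9
9 is odd, so the puzzle is not solvable.

Answer: no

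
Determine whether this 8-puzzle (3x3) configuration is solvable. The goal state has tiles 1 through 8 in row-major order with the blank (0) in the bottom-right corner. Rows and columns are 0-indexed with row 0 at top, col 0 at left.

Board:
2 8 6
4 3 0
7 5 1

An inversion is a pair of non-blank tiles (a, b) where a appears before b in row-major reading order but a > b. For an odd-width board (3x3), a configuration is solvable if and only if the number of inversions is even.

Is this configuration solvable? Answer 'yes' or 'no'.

Answer: no

Derivation:
Inversions (pairs i<j in row-major order where tile[i] > tile[j] > 0): 17
17 is odd, so the puzzle is not solvable.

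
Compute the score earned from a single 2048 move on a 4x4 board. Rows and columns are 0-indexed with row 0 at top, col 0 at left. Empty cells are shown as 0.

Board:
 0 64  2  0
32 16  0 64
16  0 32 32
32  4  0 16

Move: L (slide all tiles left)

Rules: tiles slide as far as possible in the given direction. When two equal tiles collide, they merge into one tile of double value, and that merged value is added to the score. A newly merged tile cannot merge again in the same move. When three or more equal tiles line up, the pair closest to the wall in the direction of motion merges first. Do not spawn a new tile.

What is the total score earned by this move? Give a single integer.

Answer: 64

Derivation:
Slide left:
row 0: [0, 64, 2, 0] -> [64, 2, 0, 0]  score +0 (running 0)
row 1: [32, 16, 0, 64] -> [32, 16, 64, 0]  score +0 (running 0)
row 2: [16, 0, 32, 32] -> [16, 64, 0, 0]  score +64 (running 64)
row 3: [32, 4, 0, 16] -> [32, 4, 16, 0]  score +0 (running 64)
Board after move:
64  2  0  0
32 16 64  0
16 64  0  0
32  4 16  0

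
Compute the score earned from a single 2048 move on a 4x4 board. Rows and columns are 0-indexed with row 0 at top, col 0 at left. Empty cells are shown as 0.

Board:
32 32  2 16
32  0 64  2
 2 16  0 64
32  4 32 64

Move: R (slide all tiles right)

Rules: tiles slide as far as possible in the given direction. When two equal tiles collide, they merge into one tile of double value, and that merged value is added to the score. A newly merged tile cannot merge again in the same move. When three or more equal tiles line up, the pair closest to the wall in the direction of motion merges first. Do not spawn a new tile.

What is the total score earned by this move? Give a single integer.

Slide right:
row 0: [32, 32, 2, 16] -> [0, 64, 2, 16]  score +64 (running 64)
row 1: [32, 0, 64, 2] -> [0, 32, 64, 2]  score +0 (running 64)
row 2: [2, 16, 0, 64] -> [0, 2, 16, 64]  score +0 (running 64)
row 3: [32, 4, 32, 64] -> [32, 4, 32, 64]  score +0 (running 64)
Board after move:
 0 64  2 16
 0 32 64  2
 0  2 16 64
32  4 32 64

Answer: 64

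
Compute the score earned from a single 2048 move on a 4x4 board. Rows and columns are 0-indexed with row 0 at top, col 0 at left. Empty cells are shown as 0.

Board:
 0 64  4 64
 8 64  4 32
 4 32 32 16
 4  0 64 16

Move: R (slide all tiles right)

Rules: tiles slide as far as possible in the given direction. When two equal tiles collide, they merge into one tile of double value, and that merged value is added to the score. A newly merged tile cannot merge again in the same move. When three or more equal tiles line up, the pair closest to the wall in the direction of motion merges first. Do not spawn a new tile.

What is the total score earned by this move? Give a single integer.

Answer: 64

Derivation:
Slide right:
row 0: [0, 64, 4, 64] -> [0, 64, 4, 64]  score +0 (running 0)
row 1: [8, 64, 4, 32] -> [8, 64, 4, 32]  score +0 (running 0)
row 2: [4, 32, 32, 16] -> [0, 4, 64, 16]  score +64 (running 64)
row 3: [4, 0, 64, 16] -> [0, 4, 64, 16]  score +0 (running 64)
Board after move:
 0 64  4 64
 8 64  4 32
 0  4 64 16
 0  4 64 16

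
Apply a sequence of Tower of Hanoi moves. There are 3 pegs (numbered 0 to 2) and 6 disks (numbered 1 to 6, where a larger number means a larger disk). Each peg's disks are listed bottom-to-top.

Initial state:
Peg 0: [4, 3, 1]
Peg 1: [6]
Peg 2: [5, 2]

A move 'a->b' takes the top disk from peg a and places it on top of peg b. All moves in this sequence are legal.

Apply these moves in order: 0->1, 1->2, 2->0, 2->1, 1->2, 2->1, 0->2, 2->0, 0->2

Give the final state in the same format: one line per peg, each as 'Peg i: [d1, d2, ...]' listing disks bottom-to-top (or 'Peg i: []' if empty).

Answer: Peg 0: [4, 3]
Peg 1: [6, 2]
Peg 2: [5, 1]

Derivation:
After move 1 (0->1):
Peg 0: [4, 3]
Peg 1: [6, 1]
Peg 2: [5, 2]

After move 2 (1->2):
Peg 0: [4, 3]
Peg 1: [6]
Peg 2: [5, 2, 1]

After move 3 (2->0):
Peg 0: [4, 3, 1]
Peg 1: [6]
Peg 2: [5, 2]

After move 4 (2->1):
Peg 0: [4, 3, 1]
Peg 1: [6, 2]
Peg 2: [5]

After move 5 (1->2):
Peg 0: [4, 3, 1]
Peg 1: [6]
Peg 2: [5, 2]

After move 6 (2->1):
Peg 0: [4, 3, 1]
Peg 1: [6, 2]
Peg 2: [5]

After move 7 (0->2):
Peg 0: [4, 3]
Peg 1: [6, 2]
Peg 2: [5, 1]

After move 8 (2->0):
Peg 0: [4, 3, 1]
Peg 1: [6, 2]
Peg 2: [5]

After move 9 (0->2):
Peg 0: [4, 3]
Peg 1: [6, 2]
Peg 2: [5, 1]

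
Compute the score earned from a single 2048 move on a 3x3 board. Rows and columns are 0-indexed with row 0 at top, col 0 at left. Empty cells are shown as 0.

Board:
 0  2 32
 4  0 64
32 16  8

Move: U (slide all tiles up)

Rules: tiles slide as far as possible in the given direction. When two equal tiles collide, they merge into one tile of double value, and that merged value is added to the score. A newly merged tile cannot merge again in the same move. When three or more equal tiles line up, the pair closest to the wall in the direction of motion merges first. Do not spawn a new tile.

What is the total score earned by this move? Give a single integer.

Slide up:
col 0: [0, 4, 32] -> [4, 32, 0]  score +0 (running 0)
col 1: [2, 0, 16] -> [2, 16, 0]  score +0 (running 0)
col 2: [32, 64, 8] -> [32, 64, 8]  score +0 (running 0)
Board after move:
 4  2 32
32 16 64
 0  0  8

Answer: 0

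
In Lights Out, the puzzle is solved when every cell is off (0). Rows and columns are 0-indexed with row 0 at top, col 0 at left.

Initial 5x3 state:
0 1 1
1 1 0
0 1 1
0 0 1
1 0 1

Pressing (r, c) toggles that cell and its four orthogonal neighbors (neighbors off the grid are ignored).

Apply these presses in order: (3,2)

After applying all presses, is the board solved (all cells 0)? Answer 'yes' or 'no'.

Answer: no

Derivation:
After press 1 at (3,2):
0 1 1
1 1 0
0 1 0
0 1 0
1 0 0

Lights still on: 7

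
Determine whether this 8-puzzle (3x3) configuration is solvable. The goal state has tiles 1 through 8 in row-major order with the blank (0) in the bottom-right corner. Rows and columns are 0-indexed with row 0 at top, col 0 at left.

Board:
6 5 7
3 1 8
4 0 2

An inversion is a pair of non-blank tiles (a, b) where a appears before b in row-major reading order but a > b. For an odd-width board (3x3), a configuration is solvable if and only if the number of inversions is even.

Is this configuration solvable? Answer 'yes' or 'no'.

Answer: yes

Derivation:
Inversions (pairs i<j in row-major order where tile[i] > tile[j] > 0): 18
18 is even, so the puzzle is solvable.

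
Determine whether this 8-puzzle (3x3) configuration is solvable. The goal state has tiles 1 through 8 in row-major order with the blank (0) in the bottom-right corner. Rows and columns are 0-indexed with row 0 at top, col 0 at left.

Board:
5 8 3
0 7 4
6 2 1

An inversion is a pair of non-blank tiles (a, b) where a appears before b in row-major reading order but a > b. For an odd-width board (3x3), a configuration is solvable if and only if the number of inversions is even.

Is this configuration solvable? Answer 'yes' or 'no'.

Inversions (pairs i<j in row-major order where tile[i] > tile[j] > 0): 21
21 is odd, so the puzzle is not solvable.

Answer: no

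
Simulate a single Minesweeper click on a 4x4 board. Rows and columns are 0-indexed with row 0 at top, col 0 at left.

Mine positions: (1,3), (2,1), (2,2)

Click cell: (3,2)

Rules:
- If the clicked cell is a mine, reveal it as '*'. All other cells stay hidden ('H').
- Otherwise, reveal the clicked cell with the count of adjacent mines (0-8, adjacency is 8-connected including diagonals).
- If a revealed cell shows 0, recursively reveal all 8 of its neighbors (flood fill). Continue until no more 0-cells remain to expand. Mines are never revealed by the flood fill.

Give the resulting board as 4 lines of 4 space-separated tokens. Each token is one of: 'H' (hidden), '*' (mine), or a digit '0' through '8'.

H H H H
H H H H
H H H H
H H 2 H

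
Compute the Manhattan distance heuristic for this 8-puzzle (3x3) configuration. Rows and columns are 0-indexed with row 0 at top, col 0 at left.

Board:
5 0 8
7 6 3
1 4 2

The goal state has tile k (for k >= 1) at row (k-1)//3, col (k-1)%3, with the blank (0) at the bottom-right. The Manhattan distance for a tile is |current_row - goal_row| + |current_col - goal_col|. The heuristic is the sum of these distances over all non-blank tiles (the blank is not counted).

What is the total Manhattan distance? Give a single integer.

Tile 5: at (0,0), goal (1,1), distance |0-1|+|0-1| = 2
Tile 8: at (0,2), goal (2,1), distance |0-2|+|2-1| = 3
Tile 7: at (1,0), goal (2,0), distance |1-2|+|0-0| = 1
Tile 6: at (1,1), goal (1,2), distance |1-1|+|1-2| = 1
Tile 3: at (1,2), goal (0,2), distance |1-0|+|2-2| = 1
Tile 1: at (2,0), goal (0,0), distance |2-0|+|0-0| = 2
Tile 4: at (2,1), goal (1,0), distance |2-1|+|1-0| = 2
Tile 2: at (2,2), goal (0,1), distance |2-0|+|2-1| = 3
Sum: 2 + 3 + 1 + 1 + 1 + 2 + 2 + 3 = 15

Answer: 15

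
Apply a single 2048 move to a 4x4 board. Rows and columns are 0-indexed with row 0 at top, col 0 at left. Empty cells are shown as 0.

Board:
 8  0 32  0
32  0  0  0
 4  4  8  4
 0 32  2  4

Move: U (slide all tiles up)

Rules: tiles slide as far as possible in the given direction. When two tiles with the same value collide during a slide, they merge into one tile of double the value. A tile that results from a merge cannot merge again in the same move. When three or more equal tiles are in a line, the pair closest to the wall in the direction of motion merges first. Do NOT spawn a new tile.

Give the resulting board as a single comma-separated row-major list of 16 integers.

Slide up:
col 0: [8, 32, 4, 0] -> [8, 32, 4, 0]
col 1: [0, 0, 4, 32] -> [4, 32, 0, 0]
col 2: [32, 0, 8, 2] -> [32, 8, 2, 0]
col 3: [0, 0, 4, 4] -> [8, 0, 0, 0]

Answer: 8, 4, 32, 8, 32, 32, 8, 0, 4, 0, 2, 0, 0, 0, 0, 0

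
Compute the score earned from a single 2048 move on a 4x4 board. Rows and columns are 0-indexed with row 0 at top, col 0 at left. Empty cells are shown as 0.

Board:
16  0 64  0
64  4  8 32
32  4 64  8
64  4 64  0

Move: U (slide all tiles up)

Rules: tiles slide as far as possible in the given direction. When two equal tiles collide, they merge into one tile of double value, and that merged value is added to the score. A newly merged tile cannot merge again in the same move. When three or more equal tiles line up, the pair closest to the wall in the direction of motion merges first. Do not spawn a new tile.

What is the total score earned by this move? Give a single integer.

Answer: 136

Derivation:
Slide up:
col 0: [16, 64, 32, 64] -> [16, 64, 32, 64]  score +0 (running 0)
col 1: [0, 4, 4, 4] -> [8, 4, 0, 0]  score +8 (running 8)
col 2: [64, 8, 64, 64] -> [64, 8, 128, 0]  score +128 (running 136)
col 3: [0, 32, 8, 0] -> [32, 8, 0, 0]  score +0 (running 136)
Board after move:
 16   8  64  32
 64   4   8   8
 32   0 128   0
 64   0   0   0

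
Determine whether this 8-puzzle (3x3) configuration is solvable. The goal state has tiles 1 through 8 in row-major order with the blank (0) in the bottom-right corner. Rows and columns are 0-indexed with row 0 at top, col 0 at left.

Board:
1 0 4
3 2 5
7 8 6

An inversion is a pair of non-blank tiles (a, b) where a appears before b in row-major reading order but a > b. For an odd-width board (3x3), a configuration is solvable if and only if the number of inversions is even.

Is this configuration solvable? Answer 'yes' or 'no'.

Answer: no

Derivation:
Inversions (pairs i<j in row-major order where tile[i] > tile[j] > 0): 5
5 is odd, so the puzzle is not solvable.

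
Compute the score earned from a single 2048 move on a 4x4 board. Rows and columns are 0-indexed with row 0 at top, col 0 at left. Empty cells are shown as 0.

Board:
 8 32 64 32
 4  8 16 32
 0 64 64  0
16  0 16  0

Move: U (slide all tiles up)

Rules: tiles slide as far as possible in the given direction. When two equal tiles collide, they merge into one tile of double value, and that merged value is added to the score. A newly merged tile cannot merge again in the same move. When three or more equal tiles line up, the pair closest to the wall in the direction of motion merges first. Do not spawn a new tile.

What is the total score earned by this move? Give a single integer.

Slide up:
col 0: [8, 4, 0, 16] -> [8, 4, 16, 0]  score +0 (running 0)
col 1: [32, 8, 64, 0] -> [32, 8, 64, 0]  score +0 (running 0)
col 2: [64, 16, 64, 16] -> [64, 16, 64, 16]  score +0 (running 0)
col 3: [32, 32, 0, 0] -> [64, 0, 0, 0]  score +64 (running 64)
Board after move:
 8 32 64 64
 4  8 16  0
16 64 64  0
 0  0 16  0

Answer: 64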